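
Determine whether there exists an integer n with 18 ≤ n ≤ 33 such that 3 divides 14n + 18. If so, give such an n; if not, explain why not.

n = 18

At n = 18 we get 14·18 + 18 = 270, and 270 = 3·90.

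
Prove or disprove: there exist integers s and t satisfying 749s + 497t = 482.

gcd(749, 497) = 7, so every integer of the form 749s + 497t is a multiple of 7.
But 482 = 7·68 + 6, so 7 ∤ 482.
So the equation is unsolvable over ℤ.

No, no such integers exist.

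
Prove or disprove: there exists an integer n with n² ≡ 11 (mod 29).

Apply Euler's criterion with the prime 29: 11 is a quadratic residue iff 11^14 ≡ 1 (mod 29), and a non-residue iff it is ≡ −1.
Repeated squaring mod 29: 11^2 = 121 ≡ 5; 11^4 ≡ 5² = 25 ≡ 25; 11^8 ≡ 25² = 625 ≡ 16.
Since 14 = 8 + 4 + 2, 11^14 ≡ 16 · 25 · 5; multiplying out mod 29: 16·25 = 400 ≡ 23, then 23·5 = 115 ≡ 28. Thus 11^14 ≡ 28 ≡ −1 (mod 29).
By Euler's criterion 11 is a quadratic non-residue mod 29: no n satisfies n² ≡ 11 (mod 29).

No such integer exists.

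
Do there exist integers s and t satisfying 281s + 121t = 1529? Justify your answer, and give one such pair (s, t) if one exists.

s = 33, t = -64

281 and 121 are coprime, so 281s + 121t ranges over all of ℤ.
Euclidean algorithm: 281 = 2·121 + 39, 121 = 3·39 + 4, 39 = 9·4 + 3, 4 = 1·3 + 1, 3 = 3·1 + 0.
Working back up the chain: 1 = 4 − 1·3 = 4 − (39 − 9·4) = −39 + 10·4 = −39 + 10·(121 − 3·39) = 10·121 − 31·39 = 10·121 − 31·(281 − 2·121) = −31·281 + 72·121. So 281·(-31) + 121·72 = 1.
Multiplying through by 1529: s = (-31)·1529 = -47399, t = 72·1529 = 110088 is a solution.
Adding 392·121 to s and subtracting 392·281 from t gives the tidier solution (33, -64).
Indeed 281·33 + 121·(-64) = 9273 − 7744 = 1529.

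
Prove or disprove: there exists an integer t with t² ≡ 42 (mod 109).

Apply Euler's criterion with the prime 109: 42 is a quadratic residue iff 42^54 ≡ 1 (mod 109), and a non-residue iff it is ≡ −1.
Squaring successively (mod 109): 42^2 = 1764 ≡ 20; 42^4 ≡ 20² = 400 ≡ 73; 42^8 ≡ 73² = 5329 ≡ 97; 42^16 ≡ 97² = 9409 ≡ 35; 42^32 ≡ 35² = 1225 ≡ 26.
Since 54 = 32 + 16 + 4 + 2, 42^54 ≡ 26 · 35 · 73 · 20; multiplying out mod 109: 26·35 = 910 ≡ 38, then 38·73 = 2774 ≡ 49, then 49·20 = 980 ≡ 108. Thus 42^54 ≡ 108 ≡ −1 (mod 109).
The value −1 means 42 is a non-residue modulo 109, so t² ≡ 42 (mod 109) is impossible.

No such integer exists.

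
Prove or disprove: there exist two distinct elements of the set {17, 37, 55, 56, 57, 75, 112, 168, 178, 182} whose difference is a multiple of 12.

Residues mod 12: 17↦5, 37↦1, 55↦7, 56↦8, 57↦9, 75↦3, 112↦4, 168↦0, 178↦10, 182↦2.
No residue repeats among the 10 elements, so no pair has difference ≡ 0 (mod 12).

There is no such pair.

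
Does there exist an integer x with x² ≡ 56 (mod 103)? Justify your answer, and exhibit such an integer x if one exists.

x = 57 works: 57² = 3249, and 3249 − 56 = 3193 = 31·103.

x = 57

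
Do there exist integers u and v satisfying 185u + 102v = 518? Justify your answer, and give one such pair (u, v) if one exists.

u = 64, v = -111

185 and 102 are coprime, so 185u + 102v ranges over all of ℤ.
Euclidean algorithm: 185 = 1·102 + 83, 102 = 1·83 + 19, 83 = 4·19 + 7, 19 = 2·7 + 5, 7 = 1·5 + 2, 5 = 2·2 + 1, 2 = 2·1 + 0.
Unwinding: 1 = 5 − 2·2 = 5 − 2·(7 − 1·5) = −2·7 + 3·5 = −2·7 + 3·(19 − 2·7) = 3·19 − 8·7 = 3·19 − 8·(83 − 4·19) = −8·83 + 35·19 = −8·83 + 35·(102 − 1·83) = 35·102 − 43·83 = 35·102 − 43·(185 − 1·102) = −43·185 + 78·102, i.e. 185·(-43) + 102·78 = 1.
Multiplying through by 518: u = (-43)·518 = -22274, v = 78·518 = 40404 is a solution.
Shifting by a multiple of (102, −185) keeps it a solution: u = -22274 + 219·102 = 64, v = 40404 − 219·185 = -111.
Indeed 185·64 + 102·(-111) = 11840 − 11322 = 518.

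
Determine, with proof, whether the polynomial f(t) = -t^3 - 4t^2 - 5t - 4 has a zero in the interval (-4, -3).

The endpoint values f(-4) = 16 and f(-3) = 2 are both positive. Claim: f(t) > 0 for every t in (-4, -3).
Shift to the endpoint -3: with t = -3 − u (0 < u < 1), one computes f(-3 − u) = u^3 + 5u^2 + 8u + 2.
All 4 nonzero coefficients of this polynomial in u are positive; hence for u > 0 the value is a sum of positive terms (the constant 2 among them).
Therefore f(t) > 0 throughout (-4, -3), and f has no zero there.

No.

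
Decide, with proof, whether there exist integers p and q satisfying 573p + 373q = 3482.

Since gcd(573, 373) = 1, every integer is an integer combination of 573 and 373.
Euclidean algorithm: 573 = 1·373 + 200, 373 = 1·200 + 173, 200 = 1·173 + 27, 173 = 6·27 + 11, 27 = 2·11 + 5, 11 = 2·5 + 1, 5 = 5·1 + 0.
Back-substituting, 1 = 11 − 2·5 = 11 − 2·(27 − 2·11) = −2·27 + 5·11 = −2·27 + 5·(173 − 6·27) = 5·173 − 32·27 = 5·173 − 32·(200 − 1·173) = −32·200 + 37·173 = −32·200 + 37·(373 − 1·200) = 37·373 − 69·200 = 37·373 − 69·(573 − 1·373) = −69·573 + 106·373; that is, 573·(-69) + 373·106 = 1.
Scaling by 3482 gives the particular solution (p, q) = (-240258, 369092).
Adding 645·373 to p and subtracting 645·573 from q gives the tidier solution (327, -493).
Indeed 573·327 + 373·(-493) = 187371 − 183889 = 3482.

p = 327, q = -493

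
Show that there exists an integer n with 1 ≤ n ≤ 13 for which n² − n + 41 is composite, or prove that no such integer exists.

The values for n = 1, 2, …, 13 are 41, 43, 47, 53, 61, 71, 83, 97, 113, 131, 151, 173, 197, and each of these is prime.
So no value in the range makes the expression composite.

No such integer n in that range exists.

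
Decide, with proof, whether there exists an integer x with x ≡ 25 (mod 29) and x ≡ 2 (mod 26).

x = 54

The moduli 29 and 26 are coprime, so by the Chinese Remainder Theorem a unique solution modulo 754 exists.
Any solution of the first congruence is x = 25 + 29t; substituting into the second, 29t ≡ 2 − 25 ≡ 3 (mod 26).
29 ≡ 3 (mod 26), so this reads 3t ≡ 3 (mod 26). To invert 3 modulo 26: 26 = 8·3 + 2, 3 = 1·2 + 1, 2 = 2·1 + 0, and unwinding, 1 = 3 − 1·2 = 3 − (26 − 8·3) = −26 + 9·3. Thus 3⁻¹ ≡ 9 (mod 26).
Multiplying by 9: t ≡ 9·3 = 27 ≡ 1 (mod 26).
Taking t = 1 gives x = 25 + 29·1 = 54.
Indeed 54 ≡ 25 (mod 29) and 54 ≡ 2 (mod 26).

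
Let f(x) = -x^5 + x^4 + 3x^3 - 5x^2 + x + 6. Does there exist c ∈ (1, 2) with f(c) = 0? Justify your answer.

Yes, such a c exists.

f(1) = 5 and f(2) = -4, which have opposite signs.
Since f is a polynomial it is continuous on [1, 2].
So by the Intermediate Value Theorem there is a c strictly between 1 and 2 with f(c) = 0.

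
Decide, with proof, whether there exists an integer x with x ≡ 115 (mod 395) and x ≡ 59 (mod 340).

No, no such integer exists.

gcd(395, 340) = 5. If x ≡ 115 (mod 395) and x ≡ 59 (mod 340), then x ≡ 115 (mod 5) and x ≡ 59 (mod 5).
These are incompatible: 115 − 59 = 56 is not divisible by 5.
Therefore no such x exists.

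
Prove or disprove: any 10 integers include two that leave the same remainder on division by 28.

Take the 10 consecutive integers 118, 119, …, 127: their residues mod 28 are all distinct because 10 ≤ 28.
So no two of them leave the same remainder on division by 28; the claim fails for this set.

No; for instance {118, 119, 120, 121, 122, 123, 124, 125, 126, 127} is a counterexample.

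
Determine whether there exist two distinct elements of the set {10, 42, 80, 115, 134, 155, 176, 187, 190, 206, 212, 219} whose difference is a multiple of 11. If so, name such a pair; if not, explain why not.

10 mod 11 = 10 and 219 mod 11 = 10, so 219 − 10 = 209 = 19·11.

The pair (10, 219) works.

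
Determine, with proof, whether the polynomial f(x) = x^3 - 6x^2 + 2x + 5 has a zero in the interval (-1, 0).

Yes, f has a root in the interval.

f(-1) = -4 and f(0) = 5, which have opposite signs.
Since f is a polynomial it is continuous on [-1, 0].
By the Intermediate Value Theorem f must vanish at some point of (-1, 0).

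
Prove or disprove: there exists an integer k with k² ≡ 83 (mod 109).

k = 65

k = 65 works: 65² = 4225, and 4225 − 83 = 4142 = 38·109.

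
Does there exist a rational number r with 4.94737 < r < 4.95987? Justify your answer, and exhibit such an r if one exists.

r = 99/20

Scale by 20: the interval becomes (98.94740, 99.19740), which contains the integer 99.
Dividing back, 4.94737 < 99/20 < 4.95987, and 99/20 is rational.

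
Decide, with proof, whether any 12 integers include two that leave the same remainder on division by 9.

Yes, this is always true.

Each integer lies in one of the 9 residue classes modulo 9.
Placing 12 integers into 9 classes, some class receives at least two — say a and b.
That is, a and b leave the same remainder on division by 9, as claimed.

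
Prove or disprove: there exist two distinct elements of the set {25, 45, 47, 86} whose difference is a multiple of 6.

No, no such pair exists.

Two integers differ by a multiple of 6 exactly when they have the same residue mod 6. The residues are 25↦1, 45↦3, 47↦5, 86↦2.
These 4 residues are pairwise different, hence no difference of two elements is divisible by 6.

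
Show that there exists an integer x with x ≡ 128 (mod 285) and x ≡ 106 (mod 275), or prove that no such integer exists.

No, no such integer exists.

Both moduli are multiples of 5 = gcd(285, 275), so any solution would satisfy x ≡ 128 and x ≡ 106 modulo 5 simultaneously.
But 128 mod 5 = 3 while 106 mod 5 = 1, a contradiction.
Hence the system has no solution.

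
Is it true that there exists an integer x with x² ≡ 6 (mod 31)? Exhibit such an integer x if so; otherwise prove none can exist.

Apply Euler's criterion with the prime 31: 6 is a quadratic residue iff 6^15 ≡ 1 (mod 31), and a non-residue iff it is ≡ −1.
Repeated squaring mod 31: 6^2 = 36 ≡ 5; 6^4 ≡ 5² = 25 ≡ 25; 6^8 ≡ 25² = 625 ≡ 5.
Since 15 = 8 + 4 + 2 + 1, 6^15 ≡ 5 · 25 · 5 · 6; multiplying out mod 31: 5·25 = 125 ≡ 1, then 1·5 = 5 ≡ 5, then 5·6 = 30 ≡ 30. Thus 6^15 ≡ 30 ≡ −1 (mod 31).
The value −1 means 6 is a non-residue modulo 31, so x² ≡ 6 (mod 31) is impossible.

No such integer exists.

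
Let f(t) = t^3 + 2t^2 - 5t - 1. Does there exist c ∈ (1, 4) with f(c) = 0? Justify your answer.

Such a root exists.

f(1) = -3 and f(4) = 75, which have opposite signs.
Since f is a polynomial it is continuous on [1, 4].
So by the Intermediate Value Theorem there is a c strictly between 1 and 4 with f(c) = 0.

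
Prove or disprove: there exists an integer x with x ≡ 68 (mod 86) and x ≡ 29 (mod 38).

Reduce both congruences modulo 2, which divides 86 and 38: they say x ≡ 68 (mod 2) and x ≡ 29 (mod 2).
However 68 ≡ 0 and 29 ≡ 1 (mod 2), and 0 ≠ 1.
So no integer satisfies both congruences.

No, no such integer exists.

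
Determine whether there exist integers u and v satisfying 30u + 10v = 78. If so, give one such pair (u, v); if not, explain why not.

gcd(30, 10) = 10, so every integer of the form 30u + 10v is a multiple of 10.
But 78 is not a multiple of 10 (it leaves remainder 8).
Hence no integers u, v satisfy the equation.

There are no such integers.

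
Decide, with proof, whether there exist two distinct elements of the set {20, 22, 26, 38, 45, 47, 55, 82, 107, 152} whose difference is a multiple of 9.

Both 20 and 38 leave remainder 2 on division by 9; their difference 18 = 2·9 is a multiple of 9.

20 and 38 are such a pair.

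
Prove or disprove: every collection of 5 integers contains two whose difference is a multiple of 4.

Each integer lies in one of the 4 residue classes modulo 4.
Placing 5 integers into 4 classes, some class receives at least two — say a and b.
Equal remainders mean a − b ≡ 0 (mod 4), so 4 divides their difference.

True.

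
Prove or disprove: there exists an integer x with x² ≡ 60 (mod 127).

x = 21 works: 21² = 441, and 441 − 60 = 381 = 3·127.

x = 21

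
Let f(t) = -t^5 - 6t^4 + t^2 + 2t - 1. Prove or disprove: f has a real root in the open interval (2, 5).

No.

f(2) = -121 and f(5) = -6841, both negative, so a sign-change argument is unavailable; we show f keeps this sign on the whole interval.
Substitute t = 2 + u, where 0 < u < 3 on the interval. Expanding, f(2 + u) = -u^5 - 16u^4 - 88u^3 - 223u^2 - 266u - 121.
The nonzero coefficients here are all negative, so for u > 0 every term is negative (or zero), and the constant term -121 is strictly negative.
So f is strictly negative on (2, 5); no root exists in the interval.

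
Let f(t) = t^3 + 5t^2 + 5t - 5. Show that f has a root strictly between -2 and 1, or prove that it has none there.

Yes, f has a root in the interval.

f(-2) = -3 and f(1) = 6, which have opposite signs.
f is continuous everywhere (it is a polynomial), in particular on [-2, 1].
By the Intermediate Value Theorem, f takes the value 0 somewhere in the open interval.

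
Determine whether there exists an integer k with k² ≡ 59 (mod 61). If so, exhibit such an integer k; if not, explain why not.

Apply Euler's criterion with the prime 61: 59 is a quadratic residue iff 59^30 ≡ 1 (mod 61), and a non-residue iff it is ≡ −1.
Squaring successively (mod 61): 59^2 = 3481 ≡ 4; 59^4 ≡ 4² = 16 ≡ 16; 59^8 ≡ 16² = 256 ≡ 12; 59^16 ≡ 12² = 144 ≡ 22.
Since 30 = 16 + 8 + 4 + 2, 59^30 ≡ 22 · 12 · 16 · 4; multiplying out mod 61: 22·12 = 264 ≡ 20, then 20·16 = 320 ≡ 15, then 15·4 = 60 ≡ 60. Thus 59^30 ≡ 60 ≡ −1 (mod 61).
By Euler's criterion 59 is a quadratic non-residue mod 61: no k satisfies k² ≡ 59 (mod 61).

No such integer exists.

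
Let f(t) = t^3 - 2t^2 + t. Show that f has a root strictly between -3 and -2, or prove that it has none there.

The endpoint values f(-3) = -48 and f(-2) = -18 are both negative. Claim: f(t) < 0 for every t in (-3, -2).
Shift to the endpoint -2: with t = -2 − u (0 < u < 1), one computes f(-2 − u) = -u^3 - 8u^2 - 21u - 18.
All 4 nonzero coefficients of this polynomial in u are negative; hence for u > 0 the value is a sum of negative terms (the constant -18 among them).
Therefore f(t) < 0 throughout (-3, -2), and f has no zero there.

f has no root in that interval.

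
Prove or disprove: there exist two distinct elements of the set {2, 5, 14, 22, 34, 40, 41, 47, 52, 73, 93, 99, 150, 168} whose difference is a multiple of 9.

Reduce each element mod 9: 2↦2, 5↦5, 14↦5, 22↦4, 34↦7, 40↦4, 41↦5, 47↦2, 52↦7, 73↦1, 93↦3, 99↦0, 150↦6, 168↦6. The residue 2 repeats (at 2 and 47), and 47 − 2 = 45 = 5·9.

2 and 47 are such a pair.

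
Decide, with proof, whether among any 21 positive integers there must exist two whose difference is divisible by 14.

There are exactly 14 possible remainders on division by 14.
With 21 integers and only 14 classes, the pigeonhole principle forces two of them, say a and b, into the same class.
Equal remainders mean a − b ≡ 0 (mod 14), so 14 divides their difference.

Yes.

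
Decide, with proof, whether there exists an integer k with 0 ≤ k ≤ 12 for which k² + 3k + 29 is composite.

At k = 12: 12² + 3·12 + 29 = 209 = 11·19, which is composite.

k = 12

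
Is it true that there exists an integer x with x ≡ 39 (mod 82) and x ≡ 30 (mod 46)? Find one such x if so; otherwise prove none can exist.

There is no such integer.

gcd(82, 46) = 2. If x ≡ 39 (mod 82) and x ≡ 30 (mod 46), then x ≡ 39 (mod 2) and x ≡ 30 (mod 2).
However 39 ≡ 1 and 30 ≡ 0 (mod 2), and 1 ≠ 0.
Therefore no such x exists.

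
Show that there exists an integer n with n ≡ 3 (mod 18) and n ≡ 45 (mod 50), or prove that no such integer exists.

Here gcd(18, 50) = 2, and both 3 and 45 leave remainder 1 mod 2, so the system is consistent.
Put n = 3 + 18t, so we need 18t ≡ 42 (mod 50), equivalently (divide by 2) 9t ≡ 21 (mod 25).
Since 9·14 = 126 = 5·25 + 1, the inverse of 9 mod 25 is 14.
Multiplying by 14: t ≡ 14·21 = 294 ≡ 19 (mod 25).
Then n = 3 + 18·19 = 345.
Indeed 345 ≡ 3 (mod 18) and 345 ≡ 45 (mod 50).

n = 345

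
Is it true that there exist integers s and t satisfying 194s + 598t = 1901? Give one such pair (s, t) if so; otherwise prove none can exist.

Any value of 194s + 598t is a multiple of gcd(194, 598) = 2.
But 1901 = 2·950 + 1, so 2 ∤ 1901.
Hence no integers s, t satisfy the equation.

There are no such integers.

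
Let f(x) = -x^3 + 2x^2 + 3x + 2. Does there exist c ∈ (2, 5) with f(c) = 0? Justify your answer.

Yes, such a c exists.

f(2) = 8 and f(5) = -58, which have opposite signs.
Since f is a polynomial it is continuous on [2, 5].
The Intermediate Value Theorem then guarantees some c ∈ (2, 5) with f(c) = 0.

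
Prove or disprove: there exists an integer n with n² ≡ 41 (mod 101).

Apply Euler's criterion with the prime 101: 41 is a quadratic residue iff 41^50 ≡ 1 (mod 101), and a non-residue iff it is ≡ −1.
Squaring successively (mod 101): 41^2 = 1681 ≡ 65; 41^4 ≡ 65² = 4225 ≡ 84; 41^8 ≡ 84² = 7056 ≡ 87; 41^16 ≡ 87² = 7569 ≡ 95; 41^32 ≡ 95² = 9025 ≡ 36.
Since 50 = 32 + 16 + 2, 41^50 ≡ 36 · 95 · 65; multiplying out mod 101: 36·95 = 3420 ≡ 87, then 87·65 = 5655 ≡ 100. Thus 41^50 ≡ 100 ≡ −1 (mod 101).
The value −1 means 41 is a non-residue modulo 101, so n² ≡ 41 (mod 101) is impossible.

No, no such integer exists.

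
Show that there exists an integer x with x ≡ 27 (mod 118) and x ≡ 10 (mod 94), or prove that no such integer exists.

Both moduli are multiples of 2 = gcd(118, 94), so any solution would satisfy x ≡ 27 and x ≡ 10 modulo 2 simultaneously.
However 27 ≡ 1 and 10 ≡ 0 (mod 2), and 1 ≠ 0.
Therefore no such x exists.

No such integer exists.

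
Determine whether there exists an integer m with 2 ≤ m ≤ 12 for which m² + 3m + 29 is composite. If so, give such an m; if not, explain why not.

At m = 10: 10² + 3·10 + 29 = 159 = 3·53, which is composite.

m = 10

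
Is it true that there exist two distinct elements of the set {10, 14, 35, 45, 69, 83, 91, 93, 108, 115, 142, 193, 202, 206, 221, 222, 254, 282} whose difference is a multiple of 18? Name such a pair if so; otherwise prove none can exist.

There is no such pair.

Residues mod 18: 10↦10, 14↦14, 35↦17, 45↦9, 69↦15, 83↦11, 91↦1, 93↦3, 108↦0, 115↦7, 142↦16, 193↦13, 202↦4, 206↦8, 221↦5, 222↦6, 254↦2, 282↦12.
No residue repeats among the 18 elements, so no pair has difference ≡ 0 (mod 18).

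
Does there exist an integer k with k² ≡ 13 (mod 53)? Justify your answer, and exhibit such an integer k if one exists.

k = 38 works: 38² = 1444, and 1444 − 13 = 1431 = 27·53.

k = 38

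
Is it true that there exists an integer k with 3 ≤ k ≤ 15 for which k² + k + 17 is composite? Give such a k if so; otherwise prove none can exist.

There is no such integer k in that range.

The values for k = 3, 4, …, 15 are 29, 37, 47, 59, 73, 89, 107, 127, 149, 173, 199, 227, 257, and each of these is prime.
So no value in the range makes the expression composite.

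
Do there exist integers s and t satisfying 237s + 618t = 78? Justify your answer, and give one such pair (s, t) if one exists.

s = 162, t = -62

Every value of 237s + 618t is a multiple of gcd(237, 618) = 3; since 3 ∣ 78, solutions exist.
Dividing through by 3 reduces the equation to 79s + 206t = 26.
Run the Euclidean algorithm on 206 and 79: 206 = 2·79 + 48, 79 = 1·48 + 31, 48 = 1·31 + 17, 31 = 1·17 + 14, 17 = 1·14 + 3, 14 = 4·3 + 2, 3 = 1·2 + 1, 2 = 2·1 + 0.
Working back up the chain: 1 = 3 − 1·2 = 3 − (14 − 4·3) = −14 + 5·3 = −14 + 5·(17 − 1·14) = 5·17 − 6·14 = 5·17 − 6·(31 − 1·17) = −6·31 + 11·17 = −6·31 + 11·(48 − 1·31) = 11·48 − 17·31 = 11·48 − 17·(79 − 1·48) = −17·79 + 28·48 = −17·79 + 28·(206 − 2·79) = 28·206 − 73·79. So 79·(-73) + 206·28 = 1.
Multiplying through by 26: s = (-73)·26 = -1898, t = 28·26 = 728 is a solution.
Adding 10·206 to s and subtracting 10·79 from t gives the tidier solution (162, -62).
Indeed 237·162 + 618·(-62) = 38394 − 38316 = 78.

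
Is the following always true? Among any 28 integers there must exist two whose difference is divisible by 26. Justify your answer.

True.

There are exactly 26 possible remainders on division by 26.
Placing 28 integers into 26 classes, some class receives at least two — say a and b.
Then a ≡ b (mod 26), i.e. 26 ∣ (a − b).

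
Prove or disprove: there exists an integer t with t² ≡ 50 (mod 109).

No such integer exists.

Apply Euler's criterion with the prime 109: 50 is a quadratic residue iff 50^54 ≡ 1 (mod 109), and a non-residue iff it is ≡ −1.
Squaring successively (mod 109): 50^2 = 2500 ≡ 102; 50^4 ≡ 102² = 10404 ≡ 49; 50^8 ≡ 49² = 2401 ≡ 3; 50^16 ≡ 3² = 9 ≡ 9; 50^32 ≡ 9² = 81 ≡ 81.
Since 54 = 32 + 16 + 4 + 2, 50^54 ≡ 81 · 9 · 49 · 102; multiplying out mod 109: 81·9 = 729 ≡ 75, then 75·49 = 3675 ≡ 78, then 78·102 = 7956 ≡ 108. Thus 50^54 ≡ 108 ≡ −1 (mod 109).
By Euler's criterion 50 is a quadratic non-residue mod 109: no t satisfies t² ≡ 50 (mod 109).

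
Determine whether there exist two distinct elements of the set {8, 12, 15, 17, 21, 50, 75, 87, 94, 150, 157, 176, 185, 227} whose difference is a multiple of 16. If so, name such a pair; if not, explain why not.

There is no such pair.

Reduce each element modulo 16: 8↦8, 12↦12, 15↦15, 17↦1, 21↦5, 50↦2, 75↦11, 87↦7, 94↦14, 150↦6, 157↦13, 176↦0, 185↦9, 227↦3.
All 14 residues are distinct, so no two elements differ by a multiple of 16.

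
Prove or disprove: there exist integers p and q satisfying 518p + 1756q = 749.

gcd(518, 1756) = 2, so every integer of the form 518p + 1756q is a multiple of 2.
However 749 leaves remainder 1 on division by 2.
So the equation is unsolvable over ℤ.

No, no such integers exist.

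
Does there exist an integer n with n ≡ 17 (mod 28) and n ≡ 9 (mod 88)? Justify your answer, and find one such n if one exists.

n = 185

The moduli are not coprime: gcd(28, 88) = 4. Compatibility requires 4 ∣ (9 − 17) = -8, which holds, so solutions exist.
List candidates n ≡ 17 (mod 28): 17, 45, 73, 101, 129, 157, 185. Modulo 88 these are 17, 45, 73, 13, 41, 69, 9; 185 gives 9 as required.
Check: 185 mod 28 = 17, 185 mod 88 = 9. ✓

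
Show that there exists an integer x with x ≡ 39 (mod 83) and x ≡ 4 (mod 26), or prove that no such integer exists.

x = 1616

gcd(83, 26) = 1, so the Chinese Remainder Theorem guarantees exactly one residue class mod 2158 satisfying both.
Any solution of the first congruence is x = 39 + 83t; substituting into the second, 83t ≡ 4 − 39 ≡ 17 (mod 26).
83 ≡ 5 (mod 26), so this reads 5t ≡ 17 (mod 26). Note 5·21 = 105 ≡ 1 (mod 26) (as 105 − 1 = 4·26), so 5⁻¹ ≡ 21.
Multiplying by 21: t ≡ 21·17 = 357 ≡ 19 (mod 26).
Taking t = 19 gives x = 39 + 83·19 = 1616.
Check: 1616 mod 83 = 39, 1616 mod 26 = 4. ✓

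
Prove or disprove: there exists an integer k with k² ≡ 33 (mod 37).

Take k = 12. Then 12² = 144 = 3·37 + 33, so 12² ≡ 33 (mod 37).

k = 12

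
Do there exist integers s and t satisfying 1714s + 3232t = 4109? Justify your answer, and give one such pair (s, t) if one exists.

No such integers exist.

gcd(1714, 3232) = 2, so every integer of the form 1714s + 3232t is a multiple of 2.
But 4109 is not a multiple of 2 (it leaves remainder 1).
So the equation is unsolvable over ℤ.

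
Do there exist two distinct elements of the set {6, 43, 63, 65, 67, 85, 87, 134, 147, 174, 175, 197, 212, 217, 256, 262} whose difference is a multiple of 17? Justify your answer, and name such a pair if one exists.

Two integers differ by a multiple of 17 exactly when they have the same residue mod 17. The residues are 6↦6, 43↦9, 63↦12, 65↦14, 67↦16, 85↦0, 87↦2, 134↦15, 147↦11, 174↦4, 175↦5, 197↦10, 212↦8, 217↦13, 256↦1, 262↦7.
No residue repeats among the 16 elements, so no pair has difference ≡ 0 (mod 17).

There is no such pair.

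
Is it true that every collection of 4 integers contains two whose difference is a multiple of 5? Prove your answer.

No; for instance {13, 14, 15, 16} is a counterexample.

Consider the 4 integers 13, 14, 15, 16. They lie in distinct residue classes modulo 5, since 4 ≤ 5.
Any two of them differ by at most 3 < 5 and by at least 1, so no difference is a multiple of 5.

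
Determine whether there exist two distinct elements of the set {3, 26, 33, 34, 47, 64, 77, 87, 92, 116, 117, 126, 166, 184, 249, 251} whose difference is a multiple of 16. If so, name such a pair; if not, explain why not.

No, no such pair exists.

Reduce each element modulo 16: 3↦3, 26↦10, 33↦1, 34↦2, 47↦15, 64↦0, 77↦13, 87↦7, 92↦12, 116↦4, 117↦5, 126↦14, 166↦6, 184↦8, 249↦9, 251↦11.
These 16 residues are pairwise different, hence no difference of two elements is divisible by 16.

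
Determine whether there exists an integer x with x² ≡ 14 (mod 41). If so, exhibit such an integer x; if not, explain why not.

No, no such integer exists.

41 is prime, so by Euler's criterion 14 is a square mod 41 iff 14^((41−1)/2) = 14^20 ≡ 1 (mod 41).
Squaring successively (mod 41): 14^2 = 196 ≡ 32; 14^4 ≡ 32² = 1024 ≡ 40; 14^8 ≡ 40² = 1600 ≡ 1; 14^16 ≡ 1² = 1 ≡ 1.
Since 20 = 16 + 4, 14^20 ≡ 1 · 40; multiplying out mod 41: 1·40 = 40 ≡ 40. Thus 14^20 ≡ 40 ≡ −1 (mod 41).
By Euler's criterion 14 is a quadratic non-residue mod 41: no x satisfies x² ≡ 14 (mod 41).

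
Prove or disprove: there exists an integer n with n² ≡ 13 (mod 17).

n = 8

n = 8 works: 8² = 64, and 64 − 13 = 51 = 3·17.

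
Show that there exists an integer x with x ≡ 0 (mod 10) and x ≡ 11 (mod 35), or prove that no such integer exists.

Both moduli are multiples of 5 = gcd(10, 35), so any solution would satisfy x ≡ 0 and x ≡ 11 modulo 5 simultaneously.
But 0 mod 5 = 0 while 11 mod 5 = 1, a contradiction.
Therefore no such x exists.

No, no such integer exists.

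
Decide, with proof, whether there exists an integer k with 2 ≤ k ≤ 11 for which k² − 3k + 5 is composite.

At k = 4: 4² − 3·4 + 5 = 9 = 3·3, which is composite.

k = 4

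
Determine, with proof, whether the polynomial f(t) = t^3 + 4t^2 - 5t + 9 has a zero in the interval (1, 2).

f has no root in that interval.

f(1) = 9 and f(2) = 23, both positive, so a sign-change argument is unavailable; we show f keeps this sign on the whole interval.
Substitute t = 1 + u, where 0 < u < 1 on the interval. Expanding, f(1 + u) = u^3 + 7u^2 + 6u + 9.
All 4 nonzero coefficients of this polynomial in u are positive; hence for u > 0 the value is a sum of positive terms (the constant 9 among them).
Therefore f(t) > 0 throughout (1, 2), and f has no zero there.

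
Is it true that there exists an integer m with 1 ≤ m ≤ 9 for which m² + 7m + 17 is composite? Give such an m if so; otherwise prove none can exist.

m = 1

At m = 1: 1² + 7·1 + 17 = 25 = 5·5, which is composite.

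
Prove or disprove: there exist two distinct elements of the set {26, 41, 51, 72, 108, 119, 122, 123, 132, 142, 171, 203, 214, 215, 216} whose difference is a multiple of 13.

Reduce each element mod 13: 26↦0, 41↦2, 51↦12, 72↦7, 108↦4, 119↦2, 122↦5, 123↦6, 132↦2, 142↦12, 171↦2, 203↦8, 214↦6, 215↦7, 216↦8. The residue 2 repeats (at 41 and 119), and 119 − 41 = 78 = 6·13.

41 and 119 are such a pair.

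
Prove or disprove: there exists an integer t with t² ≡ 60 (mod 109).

Take t = 13. Then 13² = 169 = 1·109 + 60, so 13² ≡ 60 (mod 109).

t = 13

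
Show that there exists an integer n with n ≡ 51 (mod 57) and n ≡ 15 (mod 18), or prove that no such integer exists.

The moduli are not coprime: gcd(57, 18) = 3. Compatibility requires 3 ∣ (15 − 51) = -36, which holds, so solutions exist.
The smallest candidate n = 51 works directly: 51 ≡ 15 (mod 18).
Verify: 51 = 0·57 + 51 and 51 = 2·18 + 15. ✓

n = 51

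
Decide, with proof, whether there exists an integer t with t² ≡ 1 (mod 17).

t = 16

Take t = 16. Then 16² = 256 = 15·17 + 1, so 16² ≡ 1 (mod 17).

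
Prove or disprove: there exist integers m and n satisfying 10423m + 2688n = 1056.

There are no such integers.

Any value of 10423m + 2688n is a multiple of gcd(10423, 2688) = 7.
But 1056 is not a multiple of 7 (it leaves remainder 6).
So the equation is unsolvable over ℤ.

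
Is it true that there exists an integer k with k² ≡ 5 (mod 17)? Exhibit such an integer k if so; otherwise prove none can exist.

Computing k² mod 17 for k = 0, 1, …, 8 (enough, by the symmetry k ↦ 17 − k) gives 0, 1, 4, 9, 16, 8, 2, 15, 13.
So the quadratic residues mod 17 are {0, 1, 2, 4, 8, 9, 13, 15, 16}, and 5 is not among them.
Therefore k² ≡ 5 (mod 17) has no solution.

No such integer exists.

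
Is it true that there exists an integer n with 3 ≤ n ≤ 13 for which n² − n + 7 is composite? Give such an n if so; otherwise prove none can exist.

n = 7

At n = 7: 7² − 7 + 7 = 49 = 7·7, which is composite.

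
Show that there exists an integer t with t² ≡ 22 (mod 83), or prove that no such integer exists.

Apply Euler's criterion with the prime 83: 22 is a quadratic residue iff 22^41 ≡ 1 (mod 83), and a non-residue iff it is ≡ −1.
Repeated squaring mod 83: 22^2 = 484 ≡ 69; 22^4 ≡ 69² = 4761 ≡ 30; 22^8 ≡ 30² = 900 ≡ 70; 22^16 ≡ 70² = 4900 ≡ 3; 22^32 ≡ 3² = 9 ≡ 9.
Since 41 = 32 + 8 + 1, 22^41 ≡ 9 · 70 · 22; multiplying out mod 83: 9·70 = 630 ≡ 49, then 49·22 = 1078 ≡ 82. Thus 22^41 ≡ 82 ≡ −1 (mod 83).
The value −1 means 22 is a non-residue modulo 83, so t² ≡ 22 (mod 83) is impossible.

No such integer exists.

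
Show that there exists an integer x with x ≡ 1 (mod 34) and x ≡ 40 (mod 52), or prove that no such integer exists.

gcd(34, 52) = 2. If x ≡ 1 (mod 34) and x ≡ 40 (mod 52), then x ≡ 1 (mod 2) and x ≡ 40 (mod 2).
However 1 ≡ 1 and 40 ≡ 0 (mod 2), and 1 ≠ 0.
So no integer satisfies both congruences.

No, no such integer exists.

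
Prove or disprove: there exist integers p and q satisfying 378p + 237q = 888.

Every value of 378p + 237q is a multiple of gcd(378, 237) = 3; since 3 ∣ 888, solutions exist.
Dividing through by 3 reduces the equation to 126p + 79q = 296.
Euclidean algorithm: 126 = 1·79 + 47, 79 = 1·47 + 32, 47 = 1·32 + 15, 32 = 2·15 + 2, 15 = 7·2 + 1, 2 = 2·1 + 0.
Back-substituting, 1 = 15 − 7·2 = 15 − 7·(32 − 2·15) = −7·32 + 15·15 = −7·32 + 15·(47 − 1·32) = 15·47 − 22·32 = 15·47 − 22·(79 − 1·47) = −22·79 + 37·47 = −22·79 + 37·(126 − 1·79) = 37·126 − 59·79; that is, 126·37 + 79·(-59) = 1.
Multiplying through by 296: p = 37·296 = 10952, q = (-59)·296 = -17464 is a solution.
Subtracting 138·79 from p and adding 138·126 to q gives the tidier solution (50, -76).
Check: 378·50 + 237·(-76) = 18900 − 18012 = 888. ✓

p = 50, q = -76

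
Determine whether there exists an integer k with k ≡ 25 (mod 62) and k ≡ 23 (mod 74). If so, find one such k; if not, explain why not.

The moduli are not coprime: gcd(62, 74) = 2. Compatibility requires 2 ∣ (23 − 25) = -2, which holds, so solutions exist.
Write k = 25 + 62t. Then 62t ≡ 23 − 25 ≡ 72 (mod 74); dividing through by 2 gives 31t ≡ 36 (mod 37).
Since 31·6 = 186 = 5·37 + 1, the inverse of 31 mod 37 is 6.
Multiplying by 6: t ≡ 6·36 = 216 ≡ 31 (mod 37).
Then k = 25 + 62·31 = 1947.
Check: 1947 mod 62 = 25, 1947 mod 74 = 23. ✓

k = 1947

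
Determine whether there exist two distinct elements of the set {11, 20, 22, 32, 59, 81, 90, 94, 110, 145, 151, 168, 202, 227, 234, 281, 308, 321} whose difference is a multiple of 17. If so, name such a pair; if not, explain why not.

Reduce each element mod 17: 11↦11, 20↦3, 22↦5, 32↦15, 59↦8, 81↦13, 90↦5, 94↦9, 110↦8, 145↦9, 151↦15, 168↦15, 202↦15, 227↦6, 234↦13, 281↦9, 308↦2, 321↦15. The residue 5 repeats (at 22 and 90), and 90 − 22 = 68 = 4·17.

22 and 90 are such a pair.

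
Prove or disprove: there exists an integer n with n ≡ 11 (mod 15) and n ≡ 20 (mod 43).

n = 536

gcd(15, 43) = 1, so the Chinese Remainder Theorem guarantees exactly one residue class mod 645 satisfying both.
Write n = 11 + 15t and require 11 + 15t ≡ 20 (mod 43), i.e. 15t ≡ 9 (mod 43).
Invert 15 mod 43 by the Euclidean algorithm: 43 = 2·15 + 13, 15 = 1·13 + 2, 13 = 6·2 + 1, 2 = 2·1 + 0; back-substituting, 1 = 13 − 6·2 = 13 − 6·(15 − 1·13) = −6·15 + 7·13 = −6·15 + 7·(43 − 2·15) = 7·43 − 20·15. Hence 15·(-20) ≡ 1, so 15⁻¹ ≡ -20 ≡ 23 (mod 43).
Multiplying by 23: t ≡ 23·9 = 207 ≡ 35 (mod 43).
With t = 35: n = 11 + 15·35 = 536.
Indeed 536 ≡ 11 (mod 15) and 536 ≡ 20 (mod 43).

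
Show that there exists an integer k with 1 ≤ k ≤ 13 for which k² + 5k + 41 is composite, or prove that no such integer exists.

At k = 8: 8² + 5·8 + 41 = 145 = 5·29, which is composite.

k = 8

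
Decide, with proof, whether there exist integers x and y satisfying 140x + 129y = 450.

Since gcd(140, 129) = 1, every integer is an integer combination of 140 and 129.
Run the Euclidean algorithm on 140 and 129: 140 = 1·129 + 11, 129 = 11·11 + 8, 11 = 1·8 + 3, 8 = 2·3 + 2, 3 = 1·2 + 1, 2 = 2·1 + 0.
Unwinding: 1 = 3 − 1·2 = 3 − (8 − 2·3) = −8 + 3·3 = −8 + 3·(11 − 1·8) = 3·11 − 4·8 = 3·11 − 4·(129 − 11·11) = −4·129 + 47·11 = −4·129 + 47·(140 − 1·129) = 47·140 − 51·129, i.e. 140·47 + 129·(-51) = 1.
Scaling by 450 gives the particular solution (x, y) = (21150, -22950).
Shifting by a multiple of (129, −140) keeps it a solution: x = 21150 − 163·129 = 123, y = -22950 + 163·140 = -130.
Indeed 140·123 + 129·(-130) = 17220 − 16770 = 450.

x = 123, y = -130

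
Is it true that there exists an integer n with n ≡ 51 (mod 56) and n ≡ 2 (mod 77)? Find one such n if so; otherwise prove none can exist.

n = 387

Here gcd(56, 77) = 7, and both 51 and 2 leave remainder 2 mod 7, so the system is consistent.
Step through n = 51, 51 + 56, 51 + 2·56, …: the values 51, 107, 163, 219, 275, 331, 387 reduce mod 77 to 51, 30, 9, 65, 44, 23, 2. The value 387 hits 2.
Verify: 387 = 6·56 + 51 and 387 = 5·77 + 2. ✓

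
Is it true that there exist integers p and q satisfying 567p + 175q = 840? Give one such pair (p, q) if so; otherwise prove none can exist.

Since gcd(567, 175) = 7 and 840 = 7·120, Bézout's identity guarantees a solution.
Dividing through by 7 reduces the equation to 81p + 25q = 120.
Euclidean algorithm: 81 = 3·25 + 6, 25 = 4·6 + 1, 6 = 6·1 + 0.
Back-substituting, 1 = 25 − 4·6 = 25 − 4·(81 − 3·25) = −4·81 + 13·25; that is, 81·(-4) + 25·13 = 1.
Times 120: 81·(-480) + 25·1560 = 120, so (-480, 1560) solves it.
Shifting by a multiple of (25, −81) keeps it a solution: p = -480 + 20·25 = 20, q = 1560 − 20·81 = -60.
Indeed 567·20 + 175·(-60) = 11340 − 10500 = 840.

p = 20, q = -60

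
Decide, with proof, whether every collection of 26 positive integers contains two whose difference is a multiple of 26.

No, the set {43, 44, 45, 46, 47, 48, 49, 50, 51, 52, 53, 54, 55, 56, 57, 58, 59, 60, 61, 62, 63, 64, 65, 66, 67, 68} is a counterexample.

Try 26 consecutive integers, 43, 44, …, 68. Their remainders mod 26 are 17, 18, 19, 20, 21, 22, 23, 24, 25, 0, 1, 2, 3, 4, 5, 6, 7, 8, 9, 10, 11, 12, 13, 14, 15, 16 — pairwise different, as any 26 ≤ 26 consecutive integers have distinct residues.
No two share a residue, so no pair has difference divisible by 26; the claim fails for this set.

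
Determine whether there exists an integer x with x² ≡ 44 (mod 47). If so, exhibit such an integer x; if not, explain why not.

47 is prime, so by Euler's criterion 44 is a square mod 47 iff 44^((47−1)/2) = 44^23 ≡ 1 (mod 47).
Repeated squaring mod 47: 44^2 = 1936 ≡ 9; 44^4 ≡ 9² = 81 ≡ 34; 44^8 ≡ 34² = 1156 ≡ 28; 44^16 ≡ 28² = 784 ≡ 32.
Since 23 = 16 + 4 + 2 + 1, 44^23 ≡ 32 · 34 · 9 · 44; multiplying out mod 47: 32·34 = 1088 ≡ 7, then 7·9 = 63 ≡ 16, then 16·44 = 704 ≡ 46. Thus 44^23 ≡ 46 ≡ −1 (mod 47).
By Euler's criterion 44 is a quadratic non-residue mod 47: no x satisfies x² ≡ 44 (mod 47).

No, no such integer exists.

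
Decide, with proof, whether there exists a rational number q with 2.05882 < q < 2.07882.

q = 27/13

Multiplying by 13: 13·2.05882 = 26.76466 and 13·2.07882 = 27.02466, so the integer 27 lies strictly between them.
Dividing back, 2.05882 < 27/13 < 2.07882, and 27/13 is rational.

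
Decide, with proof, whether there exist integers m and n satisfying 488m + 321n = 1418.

Since gcd(488, 321) = 1, every integer is an integer combination of 488 and 321.
Run the Euclidean algorithm on 488 and 321: 488 = 1·321 + 167, 321 = 1·167 + 154, 167 = 1·154 + 13, 154 = 11·13 + 11, 13 = 1·11 + 2, 11 = 5·2 + 1, 2 = 2·1 + 0.
Back-substituting, 1 = 11 − 5·2 = 11 − 5·(13 − 1·11) = −5·13 + 6·11 = −5·13 + 6·(154 − 11·13) = 6·154 − 71·13 = 6·154 − 71·(167 − 1·154) = −71·167 + 77·154 = −71·167 + 77·(321 − 1·167) = 77·321 − 148·167 = 77·321 − 148·(488 − 1·321) = −148·488 + 225·321; that is, 488·(-148) + 321·225 = 1.
Times 1418: 488·(-209864) + 321·319050 = 1418, so (-209864, 319050) solves it.
Adding 654·321 to m and subtracting 654·488 from n gives the tidier solution (70, -102).
Indeed 488·70 + 321·(-102) = 34160 − 32742 = 1418.

m = 70, n = -102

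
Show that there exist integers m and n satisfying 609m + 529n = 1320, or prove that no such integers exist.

m = 281, n = -321

609 and 529 are coprime, so 609m + 529n ranges over all of ℤ.
Dividing repeatedly: 609 = 1·529 + 80, 529 = 6·80 + 49, 80 = 1·49 + 31, 49 = 1·31 + 18, 31 = 1·18 + 13, 18 = 1·13 + 5, 13 = 2·5 + 3, 5 = 1·3 + 2, 3 = 1·2 + 1, 2 = 2·1 + 0.
Back-substituting, 1 = 3 − 1·2 = 3 − (5 − 1·3) = −5 + 2·3 = −5 + 2·(13 − 2·5) = 2·13 − 5·5 = 2·13 − 5·(18 − 1·13) = −5·18 + 7·13 = −5·18 + 7·(31 − 1·18) = 7·31 − 12·18 = 7·31 − 12·(49 − 1·31) = −12·49 + 19·31 = −12·49 + 19·(80 − 1·49) = 19·80 − 31·49 = 19·80 − 31·(529 − 6·80) = −31·529 + 205·80 = −31·529 + 205·(609 − 1·529) = 205·609 − 236·529; that is, 609·205 + 529·(-236) = 1.
Multiplying through by 1320: m = 205·1320 = 270600, n = (-236)·1320 = -311520 is a solution.
The general solution is m = 270600 + 529k, n = -311520 − 609k; taking k = -511 gives the smaller pair m = 281, n = -321.
Indeed 609·281 + 529·(-321) = 171129 − 169809 = 1320.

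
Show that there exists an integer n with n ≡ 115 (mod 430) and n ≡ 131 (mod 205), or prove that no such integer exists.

Both moduli are multiples of 5 = gcd(430, 205), so any solution would satisfy n ≡ 115 and n ≡ 131 modulo 5 simultaneously.
But 115 mod 5 = 0 while 131 mod 5 = 1, a contradiction.
Hence the system has no solution.

No, no such integer exists.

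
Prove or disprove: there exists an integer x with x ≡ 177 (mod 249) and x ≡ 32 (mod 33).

Reduce both congruences modulo 3, which divides 249 and 33: they say x ≡ 177 (mod 3) and x ≡ 32 (mod 3).
These are incompatible: 177 − 32 = 145 is not divisible by 3.
Hence the system has no solution.

No such integer exists.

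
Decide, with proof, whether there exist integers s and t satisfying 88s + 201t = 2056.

s = 133, t = -48

88 and 201 are coprime, so 88s + 201t ranges over all of ℤ.
Euclidean algorithm: 201 = 2·88 + 25, 88 = 3·25 + 13, 25 = 1·13 + 12, 13 = 1·12 + 1, 12 = 12·1 + 0.
Unwinding: 1 = 13 − 1·12 = 13 − (25 − 1·13) = −25 + 2·13 = −25 + 2·(88 − 3·25) = 2·88 − 7·25 = 2·88 − 7·(201 − 2·88) = −7·201 + 16·88, i.e. 88·16 + 201·(-7) = 1.
Multiplying through by 2056: s = 16·2056 = 32896, t = (-7)·2056 = -14392 is a solution.
The general solution is s = 32896 + 201k, t = -14392 − 88k; taking k = -163 gives the smaller pair s = 133, t = -48.
Indeed 88·133 + 201·(-48) = 11704 − 9648 = 2056.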